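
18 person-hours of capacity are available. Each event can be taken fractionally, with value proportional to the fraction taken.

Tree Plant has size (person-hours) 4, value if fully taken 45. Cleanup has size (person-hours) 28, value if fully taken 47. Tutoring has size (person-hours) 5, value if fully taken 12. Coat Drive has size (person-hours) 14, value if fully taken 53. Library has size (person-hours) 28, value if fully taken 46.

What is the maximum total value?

Sort by value density: Tree Plant 45/4≈11.2, Coat Drive 53/14≈3.79, Tutoring 12/5≈2.4, Cleanup 47/28≈1.68, Library 46/28≈1.64.
Tree Plant: take in full, 4 person-hours for value 45 → 14 left.
All 14 person-hours of Coat Drive fit (value 53) → 0 remain.
Total value = 98.

98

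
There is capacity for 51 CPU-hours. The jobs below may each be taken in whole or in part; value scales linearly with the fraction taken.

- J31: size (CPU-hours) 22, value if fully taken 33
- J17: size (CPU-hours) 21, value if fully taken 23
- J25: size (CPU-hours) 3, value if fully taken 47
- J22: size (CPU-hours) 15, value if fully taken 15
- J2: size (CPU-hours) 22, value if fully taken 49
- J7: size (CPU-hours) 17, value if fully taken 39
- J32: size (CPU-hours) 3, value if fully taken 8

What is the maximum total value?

152

Sort by value density: J25 47/3≈15.7, J32 8/3≈2.67, J7 39/17≈2.29, J2 49/22≈2.23, J31 33/22≈1.5, J17 23/21≈1.1, J22 15/15≈1.
All 3 CPU-hours of J25 fit (value 47) — 48 remain.
Take all of J32 (3 CPU-hours, value 8) — 45 CPU-hours left.
J7: take in full, 17 CPU-hours for value 39 — 28 left.
Take all of J2 (22 CPU-hours, value 49) — 6 CPU-hours left.
6 CPU-hours left: a 6/22 share of J31 gives 33×6/22 = 9.
Total value = 152.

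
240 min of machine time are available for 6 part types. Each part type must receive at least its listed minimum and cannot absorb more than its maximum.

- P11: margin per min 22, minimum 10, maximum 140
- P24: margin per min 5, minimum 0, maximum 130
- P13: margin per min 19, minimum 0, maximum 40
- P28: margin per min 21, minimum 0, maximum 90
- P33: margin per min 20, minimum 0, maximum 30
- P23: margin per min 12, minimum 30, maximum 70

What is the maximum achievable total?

Meeting every minimum uses 10+0+0+0+0+30 = 40 min, leaving 200.
Order the part types by margin per min: P11 22 > P28 21 > P33 20 > P13 19 > P23 12 > P24 5.
P11 takes 130 more to reach its cap of 140 ; 70 left.
Only 70 left; P28 takes them to reach 70.
Total = 22×140 + 21×70 + 12×30 = 4910.

4910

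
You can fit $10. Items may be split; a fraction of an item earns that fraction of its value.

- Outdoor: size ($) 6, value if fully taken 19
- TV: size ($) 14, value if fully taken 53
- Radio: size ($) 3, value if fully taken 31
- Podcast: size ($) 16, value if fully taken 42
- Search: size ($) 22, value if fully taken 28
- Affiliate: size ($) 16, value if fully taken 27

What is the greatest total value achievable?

Sort by value density: Radio 31/3≈10.3, TV 53/14≈3.79, Outdoor 19/6≈3.17, Podcast 42/16≈2.62, Affiliate 27/16≈1.69, Search 28/22≈1.27.
Radio: take in full, 3 $ for value 31 ; 7 left.
7 $ left: a 7/14 share of TV gives 53×7/14 = 26.5.
Total value = 57.5.

57.5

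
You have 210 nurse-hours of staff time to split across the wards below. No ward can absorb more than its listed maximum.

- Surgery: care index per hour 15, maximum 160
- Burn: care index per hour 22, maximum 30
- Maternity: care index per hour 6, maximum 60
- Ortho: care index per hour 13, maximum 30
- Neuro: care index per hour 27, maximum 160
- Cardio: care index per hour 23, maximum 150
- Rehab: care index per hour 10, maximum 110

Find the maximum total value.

5470

Highest care index per hour first: Neuro 27 > Cardio 23 > Burn 22 > Surgery 15 > Ortho 13 > Rehab 10 > Maternity 6.
Neuro takes 160 to reach its cap of 160 → 50 left.
Only 50 left; Cardio takes them to reach 50.
Total = 27×160 + 23×50 = 5470.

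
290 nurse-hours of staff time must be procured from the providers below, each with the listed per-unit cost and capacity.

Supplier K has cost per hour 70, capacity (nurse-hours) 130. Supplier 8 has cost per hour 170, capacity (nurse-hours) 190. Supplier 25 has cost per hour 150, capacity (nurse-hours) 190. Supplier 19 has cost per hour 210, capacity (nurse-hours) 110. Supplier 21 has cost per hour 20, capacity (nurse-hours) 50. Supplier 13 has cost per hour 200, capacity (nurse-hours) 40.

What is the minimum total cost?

Use providers in increasing cost order.
Take 50 from Supplier 21 at 20 — need 240 more.
Supplier K (70): use full 130 — 110 nurse-hours to go.
Take 110 from Supplier 25 at 150 to finish.
Supplier 8, Supplier 13, Supplier 19: unused.
Cost = 50×20 + 130×70 + 110×150 = 26600.

26600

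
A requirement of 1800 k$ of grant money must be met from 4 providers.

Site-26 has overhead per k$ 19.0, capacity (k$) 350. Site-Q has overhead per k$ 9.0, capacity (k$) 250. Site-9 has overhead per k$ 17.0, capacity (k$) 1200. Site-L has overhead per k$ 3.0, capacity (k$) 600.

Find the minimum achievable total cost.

20200

Fill from the cheapest provider first.
Site-L at 3.0: take all 600 k$ — 1200 still needed.
Take 250 from Site-Q at 9.0 — need 950 more.
Site-9 at 17.0: take 950 of its 1200 — requirement met.
Site-26: unused.
Cost = 600×3.0 + 250×9.0 + 950×17.0 = 20200.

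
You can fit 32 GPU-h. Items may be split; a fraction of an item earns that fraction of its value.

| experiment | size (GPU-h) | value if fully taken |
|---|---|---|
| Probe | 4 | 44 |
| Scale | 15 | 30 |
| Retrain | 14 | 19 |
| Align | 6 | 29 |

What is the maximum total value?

Sort by value density: Probe 44/4≈11, Align 29/6≈4.83, Scale 30/15≈2, Retrain 19/14≈1.36.
All 4 GPU-h of Probe fit (value 44) ; 28 remain.
Take all of Align (6 GPU-h, value 29) ; 22 GPU-h left.
All 15 GPU-h of Scale fit (value 30) ; 7 remain.
Fill the last 7 GPU-h with part of Retrain: 7/14 of it earns 9.5.
Total value = 112.5.

112.5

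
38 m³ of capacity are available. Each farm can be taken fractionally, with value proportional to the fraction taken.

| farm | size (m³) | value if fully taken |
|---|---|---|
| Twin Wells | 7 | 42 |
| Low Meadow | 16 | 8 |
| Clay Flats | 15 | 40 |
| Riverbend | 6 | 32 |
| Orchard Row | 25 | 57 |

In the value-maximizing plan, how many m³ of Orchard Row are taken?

Best value per unit of size first: Twin Wells 42/7≈6, Riverbend 32/6≈5.33, Clay Flats 40/15≈2.67, Orchard Row 57/25≈2.28, Low Meadow 8/16≈0.5.
All 7 m³ of Twin Wells fit (value 42) — 31 remain.
Riverbend: take in full, 6 m³ for value 32 — 25 left.
Clay Flats: take in full, 15 m³ for value 40 — 10 left.
10 m³ left: a 10/25 share of Orchard Row gives 57×10/25 = 22.8.

10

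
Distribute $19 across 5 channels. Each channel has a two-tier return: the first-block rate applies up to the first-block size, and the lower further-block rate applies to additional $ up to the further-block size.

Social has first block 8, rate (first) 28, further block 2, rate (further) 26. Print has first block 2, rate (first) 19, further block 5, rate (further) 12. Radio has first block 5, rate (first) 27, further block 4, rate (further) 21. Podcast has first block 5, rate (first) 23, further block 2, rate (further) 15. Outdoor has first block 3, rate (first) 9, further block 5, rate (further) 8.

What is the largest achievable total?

Treat each block as its own option and order by rate: Social/T1 28 > Radio/T1 27 > Social/T2 26 > Podcast/T1 23 > Radio/T2 21 > Print/T1 19 > Podcast/T2 15 > Print/T2 12 > Outdoor/T1 9 > Outdoor/T2 8.
Fill Social T1 block (8 at 28) — 11 left.
Fill Radio T1 block (5 at 27) — 6 left.
Social T2 at 26: fill all 2 — 4 left.
Podcast T1 at 23: only 4 left, fill 4.
Total = 28×8 + 27×5 + 26×2 + 23×4 = 503.

503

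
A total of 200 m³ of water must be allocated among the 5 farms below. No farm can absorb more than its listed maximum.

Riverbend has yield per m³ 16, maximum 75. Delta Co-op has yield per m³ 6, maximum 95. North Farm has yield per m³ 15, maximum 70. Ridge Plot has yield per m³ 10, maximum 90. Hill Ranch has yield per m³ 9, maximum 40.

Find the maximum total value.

2800

Order the farms by yield per m³: Riverbend 16 > North Farm 15 > Ridge Plot 10 > Hill Ranch 9 > Delta Co-op 6.
Riverbend: +75 to 75 (cap) ; 125 left.
Give North Farm 70 to hit its cap of 70 ; 55 left.
Only 55 left; Ridge Plot takes them to reach 55.
Total = 16×75 + 15×70 + 10×55 = 2800.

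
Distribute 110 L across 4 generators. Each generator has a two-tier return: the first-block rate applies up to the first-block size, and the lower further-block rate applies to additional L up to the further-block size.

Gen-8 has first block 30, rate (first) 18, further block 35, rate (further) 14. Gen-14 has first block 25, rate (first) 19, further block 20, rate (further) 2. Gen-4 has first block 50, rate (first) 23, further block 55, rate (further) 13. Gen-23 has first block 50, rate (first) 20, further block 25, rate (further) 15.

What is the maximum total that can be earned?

Treat each block as its own option and order by rate: Gen-4/tier1 23 > Gen-23/tier1 20 > Gen-14/tier1 19 > Gen-8/tier1 18 > Gen-23/tier2 15 > Gen-8/tier2 14 > Gen-4/tier2 13 > Gen-14/tier2 2.
Gen-4/tier1 (23): +50 ; 60 left.
Gen-23/tier1 (20): +50 ; 10 left.
Gen-14 tier1 at 19: only 10 left, fill 10.
Total = 23×50 + 20×50 + 19×10 = 2340.

2340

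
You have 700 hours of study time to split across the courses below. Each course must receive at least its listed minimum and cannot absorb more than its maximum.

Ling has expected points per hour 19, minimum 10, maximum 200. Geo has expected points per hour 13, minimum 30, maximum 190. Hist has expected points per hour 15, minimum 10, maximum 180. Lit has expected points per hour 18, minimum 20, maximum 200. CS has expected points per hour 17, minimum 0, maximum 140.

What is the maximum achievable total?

12120

Meeting every minimum uses 10+30+10+20+0 = 70 hours, leaving 630.
Order the courses by expected points per hour: Ling 19 > Lit 18 > CS 17 > Hist 15 > Geo 13.
Ling: +190 to 200 (cap) — 440 left.
Give Lit 180 more to hit its cap of 200 — 260 left.
CS takes 140 more to reach its cap of 140 — 120 left.
Hist: +120 (room for 170) → 130. Pool exhausted.
Total = 19×200 + 13×30 + 15×130 + 18×200 + 17×140 = 12120.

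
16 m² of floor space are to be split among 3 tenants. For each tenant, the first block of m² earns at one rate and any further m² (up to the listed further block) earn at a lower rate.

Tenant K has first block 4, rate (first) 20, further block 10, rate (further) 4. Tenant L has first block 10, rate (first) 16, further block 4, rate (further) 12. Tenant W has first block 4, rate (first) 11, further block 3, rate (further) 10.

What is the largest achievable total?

264

Treat each block as its own option and order by rate: Tenant K/tier1 20 > Tenant L/tier1 16 > Tenant L/tier2 12 > Tenant W/tier1 11 > Tenant W/tier2 10 > Tenant K/tier2 4.
Fill Tenant K tier1 block (4 at 20) — 12 left.
Tenant L/tier1 (16): +10 — 2 left.
2 remain; put them into Tenant L tier2 at 12.
Total = 20×4 + 16×10 + 12×2 = 264.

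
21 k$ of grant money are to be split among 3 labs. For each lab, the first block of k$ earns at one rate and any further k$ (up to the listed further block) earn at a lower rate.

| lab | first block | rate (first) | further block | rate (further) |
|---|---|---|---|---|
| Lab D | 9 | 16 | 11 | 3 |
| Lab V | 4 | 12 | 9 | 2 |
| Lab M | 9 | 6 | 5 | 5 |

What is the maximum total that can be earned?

Order all 6 blocks by rate: Lab D/tier1 16 > Lab V/tier1 12 > Lab M/tier1 6 > Lab M/tier2 5 > Lab D/tier2 3 > Lab V/tier2 2.
Fill Lab D tier1 block (9 at 16) → 12 left.
Lab V/tier1 (12): +4 → 8 left.
Lab M/tier1: +8 of 9 at 6; pool empty.
Total = 16×9 + 12×4 + 6×8 = 240.

240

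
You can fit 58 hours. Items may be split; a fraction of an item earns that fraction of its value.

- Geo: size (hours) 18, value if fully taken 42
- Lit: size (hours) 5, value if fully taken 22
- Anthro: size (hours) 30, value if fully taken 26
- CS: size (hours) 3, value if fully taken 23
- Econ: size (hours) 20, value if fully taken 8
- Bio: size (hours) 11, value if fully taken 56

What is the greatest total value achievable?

Best value per unit of size first: CS 23/3≈7.67, Bio 56/11≈5.09, Lit 22/5≈4.4, Geo 42/18≈2.33, Anthro 26/30≈0.867, Econ 8/20≈0.4.
CS: take in full, 3 hours for value 23 ; 55 left.
Bio: take in full, 11 hours for value 56 ; 44 left.
All 5 hours of Lit fit (value 22) ; 39 remain.
Geo: take in full, 18 hours for value 42 ; 21 left.
Fill the last 21 hours with part of Anthro: 21/30 of it earns 18.2.
Total value = 161.2.

161.2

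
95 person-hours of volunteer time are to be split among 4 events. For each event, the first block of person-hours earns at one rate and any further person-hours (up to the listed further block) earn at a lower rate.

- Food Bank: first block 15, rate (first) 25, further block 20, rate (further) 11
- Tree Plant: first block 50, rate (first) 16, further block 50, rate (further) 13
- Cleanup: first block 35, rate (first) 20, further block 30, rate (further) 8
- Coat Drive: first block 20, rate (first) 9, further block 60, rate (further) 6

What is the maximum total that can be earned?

1795

Rank every tier by rate: Food Bank/T1 25 > Cleanup/T1 20 > Tree Plant/T1 16 > Tree Plant/T2 13 > Food Bank/T2 11 > Coat Drive/T1 9 > Cleanup/T2 8 > Coat Drive/T2 6.
Food Bank/T1 (25): +15 → 80 left.
Cleanup T1 at 20: fill all 35 → 45 left.
Tree Plant/T1: +45 of 50 at 16; pool empty.
Total = 25×15 + 20×35 + 16×45 = 1795.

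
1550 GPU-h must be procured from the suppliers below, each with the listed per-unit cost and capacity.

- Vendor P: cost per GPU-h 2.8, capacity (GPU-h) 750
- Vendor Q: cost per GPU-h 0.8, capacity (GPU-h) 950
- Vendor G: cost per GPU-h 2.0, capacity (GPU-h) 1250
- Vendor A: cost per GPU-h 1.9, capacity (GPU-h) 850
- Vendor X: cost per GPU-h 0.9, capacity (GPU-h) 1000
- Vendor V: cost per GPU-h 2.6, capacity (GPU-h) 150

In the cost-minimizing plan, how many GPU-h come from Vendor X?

Cheapest first:
Take 950 from Vendor Q at 0.8 ; need 600 more.
Take 600 from Vendor X at 0.9 to finish.
Vendor A, Vendor G, Vendor V, Vendor P: unused.

600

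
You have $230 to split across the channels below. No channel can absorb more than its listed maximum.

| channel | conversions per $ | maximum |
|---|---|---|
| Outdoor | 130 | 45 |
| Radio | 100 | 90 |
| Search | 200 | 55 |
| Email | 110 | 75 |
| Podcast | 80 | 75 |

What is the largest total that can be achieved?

30600

Rank by conversions per $: Search 200 > Outdoor 130 > Email 110 > Radio 100 > Podcast 80.
Search: +55 to 55 (cap) — 175 left.
Outdoor takes 45 to reach its cap of 45 — 130 left.
Email takes 75 to reach its cap of 75 — 55 left.
Radio: +55 (room for 90) → 55. Pool exhausted.
Total = 130×45 + 100×55 + 200×55 + 110×75 = 30600.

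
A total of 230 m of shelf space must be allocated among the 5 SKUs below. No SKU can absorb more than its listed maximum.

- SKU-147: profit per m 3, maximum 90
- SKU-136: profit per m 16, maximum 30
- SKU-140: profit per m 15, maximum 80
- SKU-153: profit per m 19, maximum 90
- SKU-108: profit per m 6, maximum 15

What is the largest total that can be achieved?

Order the SKUs by profit per m: SKU-153 19 > SKU-136 16 > SKU-140 15 > SKU-108 6 > SKU-147 3.
SKU-153: +90 to 90 (cap) ; 140 left.
Give SKU-136 30 to hit its cap of 30 ; 110 left.
SKU-140 takes 80 to reach its cap of 80 ; 30 left.
SKU-108: +15 to 15 (cap) ; 15 left.
SKU-147 has room for 90 but only 15 remain, so it gets 15.
Total = 3×15 + 16×30 + 15×80 + 19×90 + 6×15 = 3525.

3525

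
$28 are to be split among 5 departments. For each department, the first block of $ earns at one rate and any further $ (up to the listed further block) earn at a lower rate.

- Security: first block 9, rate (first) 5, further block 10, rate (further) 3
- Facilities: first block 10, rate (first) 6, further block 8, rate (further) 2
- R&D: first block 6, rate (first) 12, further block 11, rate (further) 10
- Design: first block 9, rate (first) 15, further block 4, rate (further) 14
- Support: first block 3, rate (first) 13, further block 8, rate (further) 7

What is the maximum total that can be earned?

362

Treat each block as its own option and order by rate: Design/first 15 > Design/second 14 > Support/first 13 > R&D/first 12 > R&D/second 10 > Support/second 7 > Facilities/first 6 > Security/first 5 > Security/second 3 > Facilities/second 2.
Design/first (15): +9 — 19 left.
Fill Design second block (4 at 14) — 15 left.
Fill Support first block (3 at 13) — 12 left.
Fill R&D first block (6 at 12) — 6 left.
R&D second at 10: only 6 left, fill 6.
Total = 15×9 + 14×4 + 13×3 + 12×6 + 10×6 = 362.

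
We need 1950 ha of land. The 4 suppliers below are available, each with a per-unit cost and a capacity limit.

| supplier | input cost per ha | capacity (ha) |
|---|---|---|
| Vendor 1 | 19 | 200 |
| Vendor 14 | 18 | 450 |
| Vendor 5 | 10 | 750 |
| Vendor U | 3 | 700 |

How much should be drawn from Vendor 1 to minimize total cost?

50

Fill from the cheapest supplier first.
Vendor U at 3: take all 700 ha — 1250 still needed.
Take 750 from Vendor 5 at 10 — need 500 more.
Take 450 from Vendor 14 at 18 — need 50 more.
Vendor 1 (19): take the remaining 50 — done.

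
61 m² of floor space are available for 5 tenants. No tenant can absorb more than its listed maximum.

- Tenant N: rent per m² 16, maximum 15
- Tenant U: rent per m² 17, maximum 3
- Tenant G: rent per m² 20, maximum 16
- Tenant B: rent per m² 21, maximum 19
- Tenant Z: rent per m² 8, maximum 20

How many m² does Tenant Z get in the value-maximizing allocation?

Highest rent per m² first: Tenant B 21 > Tenant G 20 > Tenant U 17 > Tenant N 16 > Tenant Z 8.
Tenant B: +19 to 19 (cap) ; 42 left.
Tenant G takes 16 to reach its cap of 16 ; 26 left.
Tenant U: +3 to 3 (cap) ; 23 left.
Give Tenant N 15 to hit its cap of 15 ; 8 left.
Only 8 left; Tenant Z takes them to reach 8.

8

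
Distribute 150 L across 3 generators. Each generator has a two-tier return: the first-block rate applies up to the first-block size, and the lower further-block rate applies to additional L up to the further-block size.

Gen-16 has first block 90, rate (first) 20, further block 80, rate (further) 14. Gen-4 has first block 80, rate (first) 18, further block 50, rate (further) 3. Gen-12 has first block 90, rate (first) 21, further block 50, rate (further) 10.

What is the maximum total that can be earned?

Order all 6 blocks by rate: Gen-12/T1 21 > Gen-16/T1 20 > Gen-4/T1 18 > Gen-16/T2 14 > Gen-12/T2 10 > Gen-4/T2 3.
Gen-12 T1 at 21: fill all 90 — 60 left.
60 remain; put them into Gen-16 T1 at 20.
Total = 21×90 + 20×60 = 3090.

3090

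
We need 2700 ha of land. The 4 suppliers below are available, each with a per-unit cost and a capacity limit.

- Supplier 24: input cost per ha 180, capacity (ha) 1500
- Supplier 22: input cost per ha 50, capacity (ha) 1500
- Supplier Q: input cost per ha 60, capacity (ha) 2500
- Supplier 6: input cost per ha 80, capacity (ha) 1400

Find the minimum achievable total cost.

Fill from the cheapest supplier first.
Supplier 22 at 50: take all 1500 ha — 1200 still needed.
Supplier Q (60): take the remaining 1200 — done.
Supplier 6, Supplier 24: unused.
Cost = 1500×50 + 1200×60 = 147000.

147000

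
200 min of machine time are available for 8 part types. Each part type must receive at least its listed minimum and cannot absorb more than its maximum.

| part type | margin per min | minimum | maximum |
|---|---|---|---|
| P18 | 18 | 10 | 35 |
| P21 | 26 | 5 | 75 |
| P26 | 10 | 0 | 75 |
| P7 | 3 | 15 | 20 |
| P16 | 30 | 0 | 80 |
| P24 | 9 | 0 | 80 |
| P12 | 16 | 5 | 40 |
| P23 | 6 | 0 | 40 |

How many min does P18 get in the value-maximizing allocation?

25

Meeting every minimum uses 10+5+0+15+0+0+5+0 = 35 min, leaving 165.
Order the part types by margin per min: P16 30 > P21 26 > P18 18 > P12 16 > P26 10 > P24 9 > P23 6 > P7 3.
P16 takes 80 more to reach its cap of 80 — 85 left.
P21 takes 70 more to reach its cap of 75 — 15 left.
Only 15 left; P18 takes them to reach 25.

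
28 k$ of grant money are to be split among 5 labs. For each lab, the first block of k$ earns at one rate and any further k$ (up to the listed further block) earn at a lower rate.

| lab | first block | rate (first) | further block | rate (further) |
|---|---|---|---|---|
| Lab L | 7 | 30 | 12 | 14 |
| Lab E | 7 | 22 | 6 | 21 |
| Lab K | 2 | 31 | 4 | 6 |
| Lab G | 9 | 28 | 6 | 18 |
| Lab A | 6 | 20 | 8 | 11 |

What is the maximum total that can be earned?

Order all 10 blocks by rate: Lab K/first 31 > Lab L/first 30 > Lab G/first 28 > Lab E/first 22 > Lab E/second 21 > Lab A/first 20 > Lab G/second 18 > Lab L/second 14 > Lab A/second 11 > Lab K/second 6.
Fill Lab K first block (2 at 31) — 26 left.
Lab L/first (30): +7 — 19 left.
Fill Lab G first block (9 at 28) — 10 left.
Lab E first at 22: fill all 7 — 3 left.
Lab E second at 21: only 3 left, fill 3.
Total = 31×2 + 30×7 + 28×9 + 22×7 + 21×3 = 741.

741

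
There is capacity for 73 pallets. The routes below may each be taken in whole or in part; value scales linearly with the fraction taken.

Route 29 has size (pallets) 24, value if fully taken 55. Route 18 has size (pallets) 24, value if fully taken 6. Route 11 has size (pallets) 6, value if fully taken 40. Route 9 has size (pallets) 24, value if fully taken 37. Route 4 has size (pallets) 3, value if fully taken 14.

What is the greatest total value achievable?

150

Rank by value-to-size ratio: Route 11 40/6≈6.67, Route 4 14/3≈4.67, Route 29 55/24≈2.29, Route 9 37/24≈1.54, Route 18 6/24≈0.25.
Route 11: take in full, 6 pallets for value 40 — 67 left.
All 3 pallets of Route 4 fit (value 14) — 64 remain.
Route 29: take in full, 24 pallets for value 55 — 40 left.
All 24 pallets of Route 9 fit (value 37) — 16 remain.
16 pallets left: a 16/24 share of Route 18 gives 6×16/24 = 4.
Total value = 150.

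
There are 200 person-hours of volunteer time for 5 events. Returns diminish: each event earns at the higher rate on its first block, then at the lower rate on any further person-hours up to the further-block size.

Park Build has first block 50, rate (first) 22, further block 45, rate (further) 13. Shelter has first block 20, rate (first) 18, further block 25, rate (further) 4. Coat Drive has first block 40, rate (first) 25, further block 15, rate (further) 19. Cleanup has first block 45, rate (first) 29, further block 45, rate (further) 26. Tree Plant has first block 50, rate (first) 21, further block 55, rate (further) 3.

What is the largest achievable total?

4995

Rank every tier by rate: Cleanup/first 29 > Cleanup/second 26 > Coat Drive/first 25 > Park Build/first 22 > Tree Plant/first 21 > Coat Drive/second 19 > Shelter/first 18 > Park Build/second 13 > Shelter/second 4 > Tree Plant/second 3.
Cleanup/first (29): +45 ; 155 left.
Fill Cleanup second block (45 at 26) ; 110 left.
Fill Coat Drive first block (40 at 25) ; 70 left.
Fill Park Build first block (50 at 22) ; 20 left.
Tree Plant first at 21: only 20 left, fill 20.
Total = 29×45 + 26×45 + 25×40 + 22×50 + 21×20 = 4995.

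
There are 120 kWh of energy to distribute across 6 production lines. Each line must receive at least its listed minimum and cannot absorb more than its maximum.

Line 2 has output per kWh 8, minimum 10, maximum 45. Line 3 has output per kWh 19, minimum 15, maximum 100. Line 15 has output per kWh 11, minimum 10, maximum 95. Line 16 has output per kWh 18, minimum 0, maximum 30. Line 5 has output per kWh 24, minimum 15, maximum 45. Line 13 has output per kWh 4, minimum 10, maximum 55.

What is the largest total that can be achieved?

2165

Meeting every minimum uses 10+15+10+0+15+10 = 60 kWh, leaving 60.
Highest output per kWh first: Line 5 24 > Line 3 19 > Line 16 18 > Line 15 11 > Line 2 8 > Line 13 4.
Give Line 5 30 more to hit its cap of 45 ; 30 left.
Line 3 has room for 85 more but only 30 remain, so it gets 45.
Total = 8×10 + 19×45 + 11×10 + 24×45 + 4×10 = 2165.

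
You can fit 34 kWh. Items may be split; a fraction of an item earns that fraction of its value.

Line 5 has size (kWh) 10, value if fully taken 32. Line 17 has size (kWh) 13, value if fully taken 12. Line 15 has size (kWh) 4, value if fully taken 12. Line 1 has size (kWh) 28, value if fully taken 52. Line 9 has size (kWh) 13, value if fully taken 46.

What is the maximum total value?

103

Best value per unit of size first: Line 9 46/13≈3.54, Line 5 32/10≈3.2, Line 15 12/4≈3, Line 1 52/28≈1.86, Line 17 12/13≈0.923.
All 13 kWh of Line 9 fit (value 46) → 21 remain.
All 10 kWh of Line 5 fit (value 32) → 11 remain.
Take all of Line 15 (4 kWh, value 12) → 7 kWh left.
Only 7 kWh remain; take 7/28 of Line 1 for value 52×7/28 = 13.
Total value = 103.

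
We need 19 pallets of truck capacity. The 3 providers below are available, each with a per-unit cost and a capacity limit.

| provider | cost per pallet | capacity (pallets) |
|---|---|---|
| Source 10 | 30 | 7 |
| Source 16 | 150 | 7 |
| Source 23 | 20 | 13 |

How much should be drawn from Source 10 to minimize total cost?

Cheapest first:
Source 23 (20): use full 13 ; 6 pallets to go.
Source 10 (30): take the remaining 6 ; done.
Source 16: unused.

6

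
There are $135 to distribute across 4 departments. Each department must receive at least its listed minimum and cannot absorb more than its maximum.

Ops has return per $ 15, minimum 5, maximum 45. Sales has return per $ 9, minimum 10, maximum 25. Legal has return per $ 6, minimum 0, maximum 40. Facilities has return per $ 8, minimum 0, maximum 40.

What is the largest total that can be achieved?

Meeting every minimum uses 5+10+0+0 = 15 $, leaving 120.
Rank by return per $: Ops 15 > Sales 9 > Facilities 8 > Legal 6.
Ops: +40 to 45 (cap) ; 80 left.
Sales: +15 to 25 (cap) ; 65 left.
Facilities: +40 to 40 (cap) ; 25 left.
Only 25 left; Legal takes them to reach 25.
Total = 15×45 + 9×25 + 6×25 + 8×40 = 1370.

1370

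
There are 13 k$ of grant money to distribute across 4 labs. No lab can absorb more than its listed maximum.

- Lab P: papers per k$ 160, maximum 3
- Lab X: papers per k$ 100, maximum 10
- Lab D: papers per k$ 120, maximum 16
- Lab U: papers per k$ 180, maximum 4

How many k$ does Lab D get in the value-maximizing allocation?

6

Rank by papers per k$: Lab U 180 > Lab P 160 > Lab D 120 > Lab X 100.
Lab U: +4 to 4 (cap) → 9 left.
Lab P takes 3 to reach its cap of 3 → 6 left.
Lab D has room for 16 but only 6 remain, so it gets 6.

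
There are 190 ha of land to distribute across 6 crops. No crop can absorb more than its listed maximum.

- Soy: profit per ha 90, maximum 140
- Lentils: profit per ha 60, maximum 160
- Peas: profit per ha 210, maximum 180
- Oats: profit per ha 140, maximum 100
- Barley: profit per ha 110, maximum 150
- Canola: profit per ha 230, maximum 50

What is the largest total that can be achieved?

40900

Highest profit per ha first: Canola 230 > Peas 210 > Oats 140 > Barley 110 > Soy 90 > Lentils 60.
Canola: +50 to 50 (cap) — 140 left.
Only 140 left; Peas takes them to reach 140.
Total = 210×140 + 230×50 = 40900.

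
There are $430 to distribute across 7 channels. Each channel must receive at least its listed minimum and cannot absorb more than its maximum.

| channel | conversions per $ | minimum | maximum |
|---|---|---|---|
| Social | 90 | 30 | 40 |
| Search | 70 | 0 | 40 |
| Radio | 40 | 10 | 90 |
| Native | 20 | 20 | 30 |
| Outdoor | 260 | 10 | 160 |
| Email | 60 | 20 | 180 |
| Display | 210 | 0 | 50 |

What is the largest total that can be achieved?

65900

Meeting every minimum uses 30+0+10+20+10+20+0 = 90 $, leaving 340.
Rank by conversions per $: Outdoor 260 > Display 210 > Social 90 > Search 70 > Email 60 > Radio 40 > Native 20.
Outdoor: +150 to 160 (cap) — 190 left.
Give Display 50 more to hit its cap of 50 — 140 left.
Give Social 10 more to hit its cap of 40 — 130 left.
Give Search 40 more to hit its cap of 40 — 90 left.
Email: +90 (room for 160) → 110. Pool exhausted.
Total = 90×40 + 70×40 + 40×10 + 20×20 + 260×160 + 60×110 + 210×50 = 65900.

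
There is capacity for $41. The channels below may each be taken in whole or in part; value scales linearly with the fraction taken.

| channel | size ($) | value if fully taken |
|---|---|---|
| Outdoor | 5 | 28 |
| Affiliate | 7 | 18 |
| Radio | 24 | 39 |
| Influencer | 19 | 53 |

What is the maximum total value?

115.25

Sort by value density: Outdoor 28/5≈5.6, Influencer 53/19≈2.79, Affiliate 18/7≈2.57, Radio 39/24≈1.62.
Take all of Outdoor (5 $, value 28) → 36 $ left.
Take all of Influencer (19 $, value 53) → 17 $ left.
All 7 $ of Affiliate fit (value 18) → 10 remain.
10 $ left: a 10/24 share of Radio gives 39×10/24 = 16.25.
Total value = 115.25.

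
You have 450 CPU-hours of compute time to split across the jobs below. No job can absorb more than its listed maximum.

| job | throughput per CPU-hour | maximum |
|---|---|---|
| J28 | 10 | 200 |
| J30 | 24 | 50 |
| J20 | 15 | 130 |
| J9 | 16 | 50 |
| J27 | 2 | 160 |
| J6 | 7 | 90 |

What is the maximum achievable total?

6090

Highest throughput per CPU-hour first: J30 24 > J9 16 > J20 15 > J28 10 > J6 7 > J27 2.
J30: +50 to 50 (cap) ; 400 left.
J9: +50 to 50 (cap) ; 350 left.
J20 takes 130 to reach its cap of 130 ; 220 left.
J28: +200 to 200 (cap) ; 20 left.
J6 has room for 90 but only 20 remain, so it gets 20.
Total = 10×200 + 24×50 + 15×130 + 16×50 + 7×20 = 6090.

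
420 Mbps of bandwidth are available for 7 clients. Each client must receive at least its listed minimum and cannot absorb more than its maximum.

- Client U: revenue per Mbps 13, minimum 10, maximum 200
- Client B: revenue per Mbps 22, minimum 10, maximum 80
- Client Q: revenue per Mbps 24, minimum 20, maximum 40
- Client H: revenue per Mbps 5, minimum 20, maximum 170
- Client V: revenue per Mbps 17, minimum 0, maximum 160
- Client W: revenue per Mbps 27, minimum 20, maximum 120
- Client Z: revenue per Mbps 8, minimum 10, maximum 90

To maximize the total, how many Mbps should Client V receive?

140

Meeting every minimum uses 10+10+20+20+0+20+10 = 90 Mbps, leaving 330.
Highest revenue per Mbps first: Client W 27 > Client Q 24 > Client B 22 > Client V 17 > Client U 13 > Client Z 8 > Client H 5.
Client W takes 100 more to reach its cap of 120 — 230 left.
Client Q: +20 to 40 (cap) — 210 left.
Give Client B 70 more to hit its cap of 80 — 140 left.
Client V has room for 160 more but only 140 remain, so it gets 140.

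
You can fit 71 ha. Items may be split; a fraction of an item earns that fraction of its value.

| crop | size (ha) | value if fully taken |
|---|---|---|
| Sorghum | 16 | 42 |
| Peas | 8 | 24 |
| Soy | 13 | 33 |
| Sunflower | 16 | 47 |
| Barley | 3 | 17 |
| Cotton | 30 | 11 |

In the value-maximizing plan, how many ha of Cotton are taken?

Best value per unit of size first: Barley 17/3≈5.67, Peas 24/8≈3, Sunflower 47/16≈2.94, Sorghum 42/16≈2.62, Soy 33/13≈2.54, Cotton 11/30≈0.367.
Barley: take in full, 3 ha for value 17 — 68 left.
All 8 ha of Peas fit (value 24) — 60 remain.
All 16 ha of Sunflower fit (value 47) — 44 remain.
Take all of Sorghum (16 ha, value 42) — 28 ha left.
Soy: take in full, 13 ha for value 33 — 15 left.
Only 15 ha remain; take 15/30 of Cotton for value 11×15/30 = 5.5.

15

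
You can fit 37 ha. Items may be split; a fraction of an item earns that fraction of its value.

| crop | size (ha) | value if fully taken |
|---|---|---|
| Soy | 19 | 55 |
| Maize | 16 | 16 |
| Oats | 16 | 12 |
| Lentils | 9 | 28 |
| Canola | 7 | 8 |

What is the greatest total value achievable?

93

Rank by value-to-size ratio: Lentils 28/9≈3.11, Soy 55/19≈2.89, Canola 8/7≈1.14, Maize 16/16≈1, Oats 12/16≈0.75.
Lentils: take in full, 9 ha for value 28 ; 28 left.
Soy: take in full, 19 ha for value 55 ; 9 left.
Canola: take in full, 7 ha for value 8 ; 2 left.
Fill the last 2 ha with part of Maize: 2/16 of it earns 2.
Total value = 93.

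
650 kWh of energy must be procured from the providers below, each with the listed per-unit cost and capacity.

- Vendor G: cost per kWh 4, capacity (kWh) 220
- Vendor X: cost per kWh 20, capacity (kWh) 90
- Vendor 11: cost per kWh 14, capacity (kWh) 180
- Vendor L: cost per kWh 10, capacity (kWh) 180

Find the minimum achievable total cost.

Cheapest first:
Take 220 from Vendor G at 4 ; need 430 more.
Take 180 from Vendor L at 10 ; need 250 more.
Vendor 11 (14): use full 180 ; 70 kWh to go.
Take 70 from Vendor X at 20 to finish.
Cost = 220×4 + 180×10 + 180×14 + 70×20 = 6600.

6600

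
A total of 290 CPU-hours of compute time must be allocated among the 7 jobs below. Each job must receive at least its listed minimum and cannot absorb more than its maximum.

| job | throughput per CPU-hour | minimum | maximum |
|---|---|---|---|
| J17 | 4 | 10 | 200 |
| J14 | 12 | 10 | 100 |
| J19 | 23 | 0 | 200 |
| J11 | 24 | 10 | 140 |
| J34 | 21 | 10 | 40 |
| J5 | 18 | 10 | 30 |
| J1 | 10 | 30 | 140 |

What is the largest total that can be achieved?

Meeting every minimum uses 10+10+0+10+10+10+30 = 80 CPU-hours, leaving 210.
Highest throughput per CPU-hour first: J11 24 > J19 23 > J34 21 > J5 18 > J14 12 > J1 10 > J17 4.
Give J11 130 more to hit its cap of 140 — 80 left.
J19 has room for 200 more but only 80 remain, so it gets 80.
Total = 4×10 + 12×10 + 23×80 + 24×140 + 21×10 + 18×10 + 10×30 = 6050.

6050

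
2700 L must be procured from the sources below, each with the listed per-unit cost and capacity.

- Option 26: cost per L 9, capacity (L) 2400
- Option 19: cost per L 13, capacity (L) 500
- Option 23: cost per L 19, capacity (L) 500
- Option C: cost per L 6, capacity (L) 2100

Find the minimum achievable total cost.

Use sources in increasing cost order.
Take 2100 from Option C at 6 → need 600 more.
Option 26 at 9: take 600 of its 2400 → requirement met.
Option 19, Option 23: unused.
Cost = 2100×6 + 600×9 = 18000.

18000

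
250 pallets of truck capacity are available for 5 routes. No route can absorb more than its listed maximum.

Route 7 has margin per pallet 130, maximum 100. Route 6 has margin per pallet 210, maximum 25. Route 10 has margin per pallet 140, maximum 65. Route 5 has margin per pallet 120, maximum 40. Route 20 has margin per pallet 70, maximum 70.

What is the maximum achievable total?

Order the routes by margin per pallet: Route 6 210 > Route 10 140 > Route 7 130 > Route 5 120 > Route 20 70.
Route 6 takes 25 to reach its cap of 25 → 225 left.
Give Route 10 65 to hit its cap of 65 → 160 left.
Route 7 takes 100 to reach its cap of 100 → 60 left.
Route 5: +40 to 40 (cap) → 20 left.
Only 20 left; Route 20 takes them to reach 20.
Total = 130×100 + 210×25 + 140×65 + 120×40 + 70×20 = 33550.

33550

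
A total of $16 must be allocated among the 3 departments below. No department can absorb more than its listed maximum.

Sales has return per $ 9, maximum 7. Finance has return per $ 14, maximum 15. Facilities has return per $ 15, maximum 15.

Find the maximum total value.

239

Rank by return per $: Facilities 15 > Finance 14 > Sales 9.
Facilities takes 15 to reach its cap of 15 — 1 left.
Finance has room for 15 but only 1 remain, so it gets 1.
Total = 14×1 + 15×15 = 239.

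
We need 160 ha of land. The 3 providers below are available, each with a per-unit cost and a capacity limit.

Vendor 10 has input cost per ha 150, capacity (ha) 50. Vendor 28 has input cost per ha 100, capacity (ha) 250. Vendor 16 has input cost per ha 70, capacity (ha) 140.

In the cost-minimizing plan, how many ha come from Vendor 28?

20

Use providers in increasing cost order.
Take 140 from Vendor 16 at 70 ; need 20 more.
Vendor 28 (100): take the remaining 20 ; done.
Vendor 10: unused.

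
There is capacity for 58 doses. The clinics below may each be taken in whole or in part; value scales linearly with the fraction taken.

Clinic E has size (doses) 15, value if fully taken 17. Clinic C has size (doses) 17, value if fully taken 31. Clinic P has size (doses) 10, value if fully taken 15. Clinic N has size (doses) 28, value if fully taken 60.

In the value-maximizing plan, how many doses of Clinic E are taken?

Sort by value density: Clinic N 60/28≈2.14, Clinic C 31/17≈1.82, Clinic P 15/10≈1.5, Clinic E 17/15≈1.13.
Take all of Clinic N (28 doses, value 60) — 30 doses left.
All 17 doses of Clinic C fit (value 31) — 13 remain.
Clinic P: take in full, 10 doses for value 15 — 3 left.
Fill the last 3 doses with part of Clinic E: 3/15 of it earns 3.4.

3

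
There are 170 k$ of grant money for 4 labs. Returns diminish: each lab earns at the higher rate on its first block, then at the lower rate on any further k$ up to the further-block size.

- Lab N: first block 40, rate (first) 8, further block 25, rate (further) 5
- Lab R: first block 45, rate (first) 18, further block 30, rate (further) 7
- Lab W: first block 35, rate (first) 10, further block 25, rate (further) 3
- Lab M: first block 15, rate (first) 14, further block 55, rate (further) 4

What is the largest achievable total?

1925

Order all 8 blocks by rate: Lab R/T1 18 > Lab M/T1 14 > Lab W/T1 10 > Lab N/T1 8 > Lab R/T2 7 > Lab N/T2 5 > Lab M/T2 4 > Lab W/T2 3.
Fill Lab R T1 block (45 at 18) ; 125 left.
Lab M/T1 (14): +15 ; 110 left.
Lab W/T1 (10): +35 ; 75 left.
Lab N/T1 (8): +40 ; 35 left.
Lab R T2 at 7: fill all 30 ; 5 left.
Lab N T2 at 5: only 5 left, fill 5.
Total = 18×45 + 14×15 + 10×35 + 8×40 + 7×30 + 5×5 = 1925.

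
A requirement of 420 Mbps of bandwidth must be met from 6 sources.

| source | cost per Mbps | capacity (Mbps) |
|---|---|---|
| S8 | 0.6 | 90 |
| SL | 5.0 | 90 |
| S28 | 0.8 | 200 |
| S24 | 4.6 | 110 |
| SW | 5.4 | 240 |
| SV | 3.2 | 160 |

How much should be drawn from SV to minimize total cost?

130

Cheapest first:
S8 at 0.6: take all 90 Mbps → 330 still needed.
Take 200 from S28 at 0.8 → need 130 more.
SV at 3.2: take 130 of its 160 → requirement met.
S24, SL, SW: unused.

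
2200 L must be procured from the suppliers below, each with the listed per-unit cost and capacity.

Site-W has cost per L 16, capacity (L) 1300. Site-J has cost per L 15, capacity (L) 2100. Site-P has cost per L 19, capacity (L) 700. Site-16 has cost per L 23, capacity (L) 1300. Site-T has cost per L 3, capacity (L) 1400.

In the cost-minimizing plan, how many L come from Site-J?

Fill from the cheapest supplier first.
Site-T (3): use full 1400 ; 800 L to go.
Take 800 from Site-J at 15 to finish.
Site-W, Site-P, Site-16: unused.

800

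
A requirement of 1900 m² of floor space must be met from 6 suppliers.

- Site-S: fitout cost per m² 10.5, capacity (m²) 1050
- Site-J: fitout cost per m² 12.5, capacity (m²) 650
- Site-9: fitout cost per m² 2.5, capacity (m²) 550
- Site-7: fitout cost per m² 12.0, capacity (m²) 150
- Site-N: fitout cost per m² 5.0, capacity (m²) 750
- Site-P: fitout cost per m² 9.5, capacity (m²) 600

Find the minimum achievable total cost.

10825

Cheapest first:
Site-9 (2.5): use full 550 → 1350 m² to go.
Site-N at 5.0: take all 750 m² → 600 still needed.
Site-P (9.5): use full 600 → 0 m² to go.
Site-S, Site-7, Site-J: unused.
Cost = 550×2.5 + 750×5.0 + 600×9.5 = 10825.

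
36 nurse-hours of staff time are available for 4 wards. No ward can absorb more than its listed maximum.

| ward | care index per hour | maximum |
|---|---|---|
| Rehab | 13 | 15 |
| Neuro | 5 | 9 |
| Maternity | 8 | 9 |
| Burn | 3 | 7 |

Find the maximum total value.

Rank by care index per hour: Rehab 13 > Maternity 8 > Neuro 5 > Burn 3.
Give Rehab 15 to hit its cap of 15 ; 21 left.
Give Maternity 9 to hit its cap of 9 ; 12 left.
Give Neuro 9 to hit its cap of 9 ; 3 left.
Only 3 left; Burn takes them to reach 3.
Total = 13×15 + 5×9 + 8×9 + 3×3 = 321.

321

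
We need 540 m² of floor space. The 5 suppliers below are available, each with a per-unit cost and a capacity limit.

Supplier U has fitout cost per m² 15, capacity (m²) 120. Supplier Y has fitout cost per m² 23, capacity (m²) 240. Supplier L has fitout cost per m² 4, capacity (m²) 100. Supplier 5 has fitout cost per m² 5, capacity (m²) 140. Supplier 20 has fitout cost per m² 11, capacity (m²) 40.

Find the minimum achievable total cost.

6560

Cheapest first:
Supplier L at 4: take all 100 m² — 440 still needed.
Take 140 from Supplier 5 at 5 — need 300 more.
Supplier 20 at 11: take all 40 m² — 260 still needed.
Take 120 from Supplier U at 15 — need 140 more.
Take 140 from Supplier Y at 23 to finish.
Cost = 100×4 + 140×5 + 40×11 + 120×15 + 140×23 = 6560.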